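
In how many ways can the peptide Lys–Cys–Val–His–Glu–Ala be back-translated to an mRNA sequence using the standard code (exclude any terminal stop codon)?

Lys: 2 codons.
Cys: 2 codons.
Val: 4 codons.
His: 2 codons.
Glu: 2 codons.
Ala: 4 codons.
2 × 2 × 4 × 2 × 2 × 4 = 256.

256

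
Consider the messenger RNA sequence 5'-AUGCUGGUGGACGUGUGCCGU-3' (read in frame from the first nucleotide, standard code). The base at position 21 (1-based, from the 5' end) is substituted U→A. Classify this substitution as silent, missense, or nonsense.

silent

Position 21 falls in codon 7: CGU → Arg.
After the substitution the codon is CGA → Arg.
Both encode Arg, so the change is synonymous.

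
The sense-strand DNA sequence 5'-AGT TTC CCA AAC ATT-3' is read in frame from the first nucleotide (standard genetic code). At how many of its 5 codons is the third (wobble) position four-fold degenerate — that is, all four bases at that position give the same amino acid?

Codon 1 AGT (Ser): third position 2-fold.
Codon 2 TTC (Phe): third position 2-fold.
Codon 3 CCA (Pro): third position 4-fold.
Codon 4 AAC (Asn): third position 2-fold.
Codon 5 ATT (Ile): third position 3-fold.
Four-fold degenerate third positions: 1.

1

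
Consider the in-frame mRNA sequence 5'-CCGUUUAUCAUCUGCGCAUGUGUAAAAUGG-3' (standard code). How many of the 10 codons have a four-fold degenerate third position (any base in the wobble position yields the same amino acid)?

3

Codon 1 CCG (Pro): third position 4-fold.
Codon 2 UUU (Phe): third position 2-fold.
Codon 3 AUC (Ile): third position 3-fold.
Codon 4 AUC (Ile): third position 3-fold.
Codon 5 UGC (Cys): third position 2-fold.
Codon 6 GCA (Ala): third position 4-fold.
Codon 7 UGU (Cys): third position 2-fold.
Codon 8 GUA (Val): third position 4-fold.
Codon 9 AAA (Lys): third position 2-fold.
Codon 10 UGG (Trp): third position 1-fold.
Four-fold degenerate third positions: 3.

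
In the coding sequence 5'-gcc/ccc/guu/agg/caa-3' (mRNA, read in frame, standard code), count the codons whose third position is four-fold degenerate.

Codon 1 GCC (Ala): third position 4-fold.
Codon 2 CCC (Pro): third position 4-fold.
Codon 3 GUU (Val): third position 4-fold.
Codon 4 AGG (Arg): third position 2-fold.
Codon 5 CAA (Gln): third position 2-fold.
Four-fold degenerate third positions: 3.

3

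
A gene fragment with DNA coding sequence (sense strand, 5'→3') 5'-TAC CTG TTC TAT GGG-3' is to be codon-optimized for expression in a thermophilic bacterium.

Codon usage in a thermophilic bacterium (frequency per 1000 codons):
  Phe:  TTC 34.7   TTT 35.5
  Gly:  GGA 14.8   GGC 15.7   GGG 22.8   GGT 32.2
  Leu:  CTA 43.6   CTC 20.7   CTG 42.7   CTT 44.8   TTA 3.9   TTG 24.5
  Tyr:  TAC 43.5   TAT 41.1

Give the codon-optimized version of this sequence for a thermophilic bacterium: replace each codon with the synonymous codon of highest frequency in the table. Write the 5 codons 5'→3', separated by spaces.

TAC CTT TTT TAC GGT

Codon 1 (Tyr): best is TAC at 43.5.
Codon 2 (Leu): best is CTT at 44.8.
Codon 3 (Phe): best is TTT at 35.5.
Codon 4 (Tyr): best is TAC at 43.5.
Codon 5 (Gly): best is GGT at 32.2.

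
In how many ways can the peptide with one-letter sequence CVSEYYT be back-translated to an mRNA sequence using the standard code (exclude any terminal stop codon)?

Cys: 2 codons.
Val: 4 codons.
Ser: 6 codons.
Glu: 2 codons.
Tyr: 2 codons.
Tyr: 2 codons.
Thr: 4 codons.
2 × 4 × 6 × 2 × 2 × 2 × 4 = 1536.

1536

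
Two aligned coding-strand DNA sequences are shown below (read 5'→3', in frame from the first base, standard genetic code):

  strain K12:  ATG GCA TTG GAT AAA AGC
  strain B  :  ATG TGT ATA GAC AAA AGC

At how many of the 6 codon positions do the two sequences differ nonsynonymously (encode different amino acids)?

2

Codon 1: ATG Met / ATG Met — identical.
Codon 2: GCA Ala / TGT Cys — nonsynonymous.
Codon 3: TTG Leu / ATA Ile — nonsynonymous.
Codon 4: GAT Asp / GAC Asp — synonymous.
Codon 5: AAA Lys / AAA Lys — identical.
Codon 6: AGC Ser / AGC Ser — identical.
Nonsynonymous differences: 2.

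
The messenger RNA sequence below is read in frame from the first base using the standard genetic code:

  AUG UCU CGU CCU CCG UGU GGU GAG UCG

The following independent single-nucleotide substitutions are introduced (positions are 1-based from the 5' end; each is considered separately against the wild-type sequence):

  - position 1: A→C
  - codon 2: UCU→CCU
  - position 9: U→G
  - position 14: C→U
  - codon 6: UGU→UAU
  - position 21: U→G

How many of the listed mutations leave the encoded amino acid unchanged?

2

Codon 1: AUG (Met) → CUG (Leu) — missense.
Codon 2: UCU (Ser) → CCU (Pro) — missense.
Codon 3: CGU (Arg) → CGG (Arg) — synonymous.
Codon 5: CCG (Pro) → CUG (Leu) — missense.
Codon 6: UGU (Cys) → UAU (Tyr) — missense.
Codon 7: GGU (Gly) → GGG (Gly) — synonymous.
Synonymous: 2 of 6.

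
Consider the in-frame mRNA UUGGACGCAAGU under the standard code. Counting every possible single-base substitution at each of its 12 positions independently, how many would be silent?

7

Codon 1 (UUG, Leu): 2 synonymous substitutions.
Codon 2 (GAC, Asp): 1 synonymous substitution.
Codon 3 (GCA, Ala): 3 synonymous substitutions.
Codon 4 (AGU, Ser): 1 synonymous substitution.
Total: 2 + 1 + 3 + 1 = 7.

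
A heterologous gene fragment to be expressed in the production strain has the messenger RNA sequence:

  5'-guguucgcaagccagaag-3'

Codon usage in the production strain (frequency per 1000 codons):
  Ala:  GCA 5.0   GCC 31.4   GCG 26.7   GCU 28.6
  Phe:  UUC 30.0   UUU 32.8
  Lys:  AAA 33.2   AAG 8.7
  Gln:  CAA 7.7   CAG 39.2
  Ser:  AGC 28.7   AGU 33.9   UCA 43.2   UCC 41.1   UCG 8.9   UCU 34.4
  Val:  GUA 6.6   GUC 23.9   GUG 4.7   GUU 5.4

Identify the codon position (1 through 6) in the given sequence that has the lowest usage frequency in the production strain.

Codon 1 GUG (Val): 4.7 per 1000.
Codon 2 UUC (Phe): 30.0 per 1000.
Codon 3 GCA (Ala): 5.0 per 1000.
Codon 4 AGC (Ser): 28.7 per 1000.
Codon 5 CAG (Gln): 39.2 per 1000.
Codon 6 AAG (Lys): 8.7 per 1000.
Lowest frequency is 4.7 at codon 1.

1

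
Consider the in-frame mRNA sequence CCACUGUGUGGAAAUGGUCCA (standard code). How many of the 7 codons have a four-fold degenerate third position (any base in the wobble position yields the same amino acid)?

Codon 1 CCA (Pro): third position 4-fold.
Codon 2 CUG (Leu): third position 4-fold.
Codon 3 UGU (Cys): third position 2-fold.
Codon 4 GGA (Gly): third position 4-fold.
Codon 5 AAU (Asn): third position 2-fold.
Codon 6 GGU (Gly): third position 4-fold.
Codon 7 CCA (Pro): third position 4-fold.
Four-fold degenerate third positions: 5.

5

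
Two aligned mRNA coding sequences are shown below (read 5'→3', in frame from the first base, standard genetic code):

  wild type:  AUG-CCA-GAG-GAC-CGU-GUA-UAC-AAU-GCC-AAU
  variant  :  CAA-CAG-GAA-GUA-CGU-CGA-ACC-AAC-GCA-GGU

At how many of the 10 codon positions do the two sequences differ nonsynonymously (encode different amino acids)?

Codon 1: AUG Met / CAA Gln — nonsynonymous.
Codon 2: CCA Pro / CAG Gln — nonsynonymous.
Codon 3: GAG Glu / GAA Glu — synonymous.
Codon 4: GAC Asp / GUA Val — nonsynonymous.
Codon 5: CGU Arg / CGU Arg — identical.
Codon 6: GUA Val / CGA Arg — nonsynonymous.
Codon 7: UAC Tyr / ACC Thr — nonsynonymous.
Codon 8: AAU Asn / AAC Asn — synonymous.
Codon 9: GCC Ala / GCA Ala — synonymous.
Codon 10: AAU Asn / GGU Gly — nonsynonymous.
Nonsynonymous differences: 6.

6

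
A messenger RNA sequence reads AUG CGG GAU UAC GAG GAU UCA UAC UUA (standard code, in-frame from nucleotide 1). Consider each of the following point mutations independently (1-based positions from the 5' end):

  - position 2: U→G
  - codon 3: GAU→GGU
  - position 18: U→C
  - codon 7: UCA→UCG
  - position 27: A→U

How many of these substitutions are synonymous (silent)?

Codon 1: AUG (Met) → AGG (Arg) — missense.
Codon 3: GAU (Asp) → GGU (Gly) — missense.
Codon 6: GAU (Asp) → GAC (Asp) — synonymous.
Codon 7: UCA (Ser) → UCG (Ser) — synonymous.
Codon 9: UUA (Leu) → UUU (Phe) — missense.
Synonymous: 2 of 5.

2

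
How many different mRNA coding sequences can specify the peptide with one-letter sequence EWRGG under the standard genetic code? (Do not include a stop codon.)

Glu: 2 codons.
Trp: 1 codon.
Arg: 6 codons.
Gly: 4 codons.
Gly: 4 codons.
2 × 1 × 6 × 4 × 4 = 192.

192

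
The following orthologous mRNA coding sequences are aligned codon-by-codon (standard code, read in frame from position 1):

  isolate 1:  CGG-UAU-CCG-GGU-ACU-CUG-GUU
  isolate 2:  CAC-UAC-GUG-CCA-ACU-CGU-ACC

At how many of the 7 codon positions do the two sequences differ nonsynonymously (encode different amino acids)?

5

Codon 1: CGG Arg / CAC His — nonsynonymous.
Codon 2: UAU Tyr / UAC Tyr — synonymous.
Codon 3: CCG Pro / GUG Val — nonsynonymous.
Codon 4: GGU Gly / CCA Pro — nonsynonymous.
Codon 5: ACU Thr / ACU Thr — identical.
Codon 6: CUG Leu / CGU Arg — nonsynonymous.
Codon 7: GUU Val / ACC Thr — nonsynonymous.
Nonsynonymous differences: 5.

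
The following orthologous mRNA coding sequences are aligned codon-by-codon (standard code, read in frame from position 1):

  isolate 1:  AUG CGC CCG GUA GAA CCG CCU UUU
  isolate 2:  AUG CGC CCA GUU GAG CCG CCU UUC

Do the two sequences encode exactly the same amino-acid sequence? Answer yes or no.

yes

Codon 1: AUG Met / AUG Met — identical.
Codon 2: CGC Arg / CGC Arg — identical.
Codon 3: CCG Pro / CCA Pro — synonymous.
Codon 4: GUA Val / GUU Val — synonymous.
Codon 5: GAA Glu / GAG Glu — synonymous.
Codon 6: CCG Pro / CCG Pro — identical.
Codon 7: CCU Pro / CCU Pro — identical.
Codon 8: UUU Phe / UUC Phe — synonymous.
Nonsynonymous differences: 0 → same protein.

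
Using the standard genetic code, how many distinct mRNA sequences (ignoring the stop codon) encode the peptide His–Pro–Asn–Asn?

His: 2 codons.
Pro: 4 codons.
Asn: 2 codons.
Asn: 2 codons.
2 × 4 × 2 × 2 = 32.

32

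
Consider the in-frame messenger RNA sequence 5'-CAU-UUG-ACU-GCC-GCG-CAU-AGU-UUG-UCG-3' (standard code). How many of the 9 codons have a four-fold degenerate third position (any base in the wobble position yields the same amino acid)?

Codon 1 CAU (His): third position 2-fold.
Codon 2 UUG (Leu): third position 2-fold.
Codon 3 ACU (Thr): third position 4-fold.
Codon 4 GCC (Ala): third position 4-fold.
Codon 5 GCG (Ala): third position 4-fold.
Codon 6 CAU (His): third position 2-fold.
Codon 7 AGU (Ser): third position 2-fold.
Codon 8 UUG (Leu): third position 2-fold.
Codon 9 UCG (Ser): third position 4-fold.
Four-fold degenerate third positions: 4.

4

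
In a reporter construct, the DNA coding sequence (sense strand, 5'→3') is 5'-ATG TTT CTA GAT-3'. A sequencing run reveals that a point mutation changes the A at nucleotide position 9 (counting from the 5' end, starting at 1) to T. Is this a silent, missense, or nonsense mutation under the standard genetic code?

silent

Position 9 falls in codon 3: CTA → Leu.
After the substitution the codon is CTT → Leu.
Both encode Leu, so the change is synonymous.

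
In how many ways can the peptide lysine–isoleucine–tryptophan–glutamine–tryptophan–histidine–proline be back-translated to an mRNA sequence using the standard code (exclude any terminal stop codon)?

96

Lys: 2 codons.
Ile: 3 codons.
Trp: 1 codon.
Gln: 2 codons.
Trp: 1 codon.
His: 2 codons.
Pro: 4 codons.
2 × 3 × 1 × 2 × 1 × 2 × 4 = 96.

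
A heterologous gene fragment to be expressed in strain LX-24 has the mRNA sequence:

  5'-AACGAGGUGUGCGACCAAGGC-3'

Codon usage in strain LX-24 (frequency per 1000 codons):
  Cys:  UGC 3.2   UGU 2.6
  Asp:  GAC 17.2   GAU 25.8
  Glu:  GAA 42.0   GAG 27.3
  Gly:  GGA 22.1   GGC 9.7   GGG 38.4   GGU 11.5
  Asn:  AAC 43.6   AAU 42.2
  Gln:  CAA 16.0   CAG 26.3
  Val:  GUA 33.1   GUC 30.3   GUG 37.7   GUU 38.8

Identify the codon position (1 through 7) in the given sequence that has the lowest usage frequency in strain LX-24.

4

Codon 1 AAC (Asn): 43.6 per 1000.
Codon 2 GAG (Glu): 27.3 per 1000.
Codon 3 GUG (Val): 37.7 per 1000.
Codon 4 UGC (Cys): 3.2 per 1000.
Codon 5 GAC (Asp): 17.2 per 1000.
Codon 6 CAA (Gln): 16.0 per 1000.
Codon 7 GGC (Gly): 9.7 per 1000.
Lowest frequency is 3.2 at codon 4.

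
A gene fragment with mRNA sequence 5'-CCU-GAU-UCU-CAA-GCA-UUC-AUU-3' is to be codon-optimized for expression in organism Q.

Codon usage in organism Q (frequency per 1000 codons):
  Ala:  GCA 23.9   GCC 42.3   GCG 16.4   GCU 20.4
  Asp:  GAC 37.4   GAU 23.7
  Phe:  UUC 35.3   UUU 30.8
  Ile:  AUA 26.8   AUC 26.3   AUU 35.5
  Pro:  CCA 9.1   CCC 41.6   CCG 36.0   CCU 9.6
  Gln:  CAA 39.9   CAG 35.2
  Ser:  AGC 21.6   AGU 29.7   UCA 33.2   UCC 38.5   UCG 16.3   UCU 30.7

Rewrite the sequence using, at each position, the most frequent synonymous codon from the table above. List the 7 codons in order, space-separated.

Codon 1 (Pro): best is CCC at 41.6.
Codon 2 (Asp): best is GAC at 37.4.
Codon 3 (Ser): best is UCC at 38.5.
Codon 4 (Gln): best is CAA at 39.9.
Codon 5 (Ala): best is GCC at 42.3.
Codon 6 (Phe): best is UUC at 35.3.
Codon 7 (Ile): best is AUU at 35.5.

CCC GAC UCC CAA GCC UUC AUU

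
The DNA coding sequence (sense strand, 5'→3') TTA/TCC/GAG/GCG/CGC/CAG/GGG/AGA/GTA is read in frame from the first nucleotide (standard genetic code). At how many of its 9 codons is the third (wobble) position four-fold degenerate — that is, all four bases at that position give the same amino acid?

5

Codon 1 TTA (Leu): third position 2-fold.
Codon 2 TCC (Ser): third position 4-fold.
Codon 3 GAG (Glu): third position 2-fold.
Codon 4 GCG (Ala): third position 4-fold.
Codon 5 CGC (Arg): third position 4-fold.
Codon 6 CAG (Gln): third position 2-fold.
Codon 7 GGG (Gly): third position 4-fold.
Codon 8 AGA (Arg): third position 2-fold.
Codon 9 GTA (Val): third position 4-fold.
Four-fold degenerate third positions: 5.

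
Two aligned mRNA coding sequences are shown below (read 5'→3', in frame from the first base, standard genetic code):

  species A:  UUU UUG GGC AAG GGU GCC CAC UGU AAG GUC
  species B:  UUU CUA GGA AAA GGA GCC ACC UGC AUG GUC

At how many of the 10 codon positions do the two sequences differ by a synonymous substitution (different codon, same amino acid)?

Codon 1: UUU Phe / UUU Phe — identical.
Codon 2: UUG Leu / CUA Leu — synonymous.
Codon 3: GGC Gly / GGA Gly — synonymous.
Codon 4: AAG Lys / AAA Lys — synonymous.
Codon 5: GGU Gly / GGA Gly — synonymous.
Codon 6: GCC Ala / GCC Ala — identical.
Codon 7: CAC His / ACC Thr — nonsynonymous.
Codon 8: UGU Cys / UGC Cys — synonymous.
Codon 9: AAG Lys / AUG Met — nonsynonymous.
Codon 10: GUC Val / GUC Val — identical.
Synonymous differences: 5.

5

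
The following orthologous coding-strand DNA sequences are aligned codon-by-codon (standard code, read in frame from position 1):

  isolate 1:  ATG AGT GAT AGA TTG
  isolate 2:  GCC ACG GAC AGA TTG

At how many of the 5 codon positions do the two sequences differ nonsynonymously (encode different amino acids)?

Codon 1: ATG Met / GCC Ala — nonsynonymous.
Codon 2: AGT Ser / ACG Thr — nonsynonymous.
Codon 3: GAT Asp / GAC Asp — synonymous.
Codon 4: AGA Arg / AGA Arg — identical.
Codon 5: TTG Leu / TTG Leu — identical.
Nonsynonymous differences: 2.

2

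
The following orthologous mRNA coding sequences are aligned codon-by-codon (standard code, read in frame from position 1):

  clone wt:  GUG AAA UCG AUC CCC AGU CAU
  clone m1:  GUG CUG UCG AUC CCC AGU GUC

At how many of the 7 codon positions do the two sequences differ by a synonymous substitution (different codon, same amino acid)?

0

Codon 1: GUG Val / GUG Val — identical.
Codon 2: AAA Lys / CUG Leu — nonsynonymous.
Codon 3: UCG Ser / UCG Ser — identical.
Codon 4: AUC Ile / AUC Ile — identical.
Codon 5: CCC Pro / CCC Pro — identical.
Codon 6: AGU Ser / AGU Ser — identical.
Codon 7: CAU His / GUC Val — nonsynonymous.
Synonymous differences: 0.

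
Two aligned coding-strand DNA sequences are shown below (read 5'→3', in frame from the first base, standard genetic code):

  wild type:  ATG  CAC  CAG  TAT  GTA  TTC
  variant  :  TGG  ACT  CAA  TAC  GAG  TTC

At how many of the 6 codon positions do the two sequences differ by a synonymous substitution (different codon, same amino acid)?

Codon 1: ATG Met / TGG Trp — nonsynonymous.
Codon 2: CAC His / ACT Thr — nonsynonymous.
Codon 3: CAG Gln / CAA Gln — synonymous.
Codon 4: TAT Tyr / TAC Tyr — synonymous.
Codon 5: GTA Val / GAG Glu — nonsynonymous.
Codon 6: TTC Phe / TTC Phe — identical.
Synonymous differences: 2.

2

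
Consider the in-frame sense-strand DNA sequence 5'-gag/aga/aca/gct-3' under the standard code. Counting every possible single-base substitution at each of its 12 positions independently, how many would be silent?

9

Codon 1 (GAG, Glu): 1 synonymous substitution.
Codon 2 (AGA, Arg): 2 synonymous substitutions.
Codon 3 (ACA, Thr): 3 synonymous substitutions.
Codon 4 (GCT, Ala): 3 synonymous substitutions.
Total: 1 + 2 + 3 + 3 = 9.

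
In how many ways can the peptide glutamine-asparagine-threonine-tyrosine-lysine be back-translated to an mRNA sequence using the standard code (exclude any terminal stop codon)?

64

Gln: 2 codons.
Asn: 2 codons.
Thr: 4 codons.
Tyr: 2 codons.
Lys: 2 codons.
2 × 2 × 4 × 2 × 2 = 64.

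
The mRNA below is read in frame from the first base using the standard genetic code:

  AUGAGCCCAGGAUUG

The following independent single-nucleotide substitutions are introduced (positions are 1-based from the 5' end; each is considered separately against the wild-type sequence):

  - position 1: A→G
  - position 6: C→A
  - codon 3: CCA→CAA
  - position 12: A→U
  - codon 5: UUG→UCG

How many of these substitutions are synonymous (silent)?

Codon 1: AUG (Met) → GUG (Val) — missense.
Codon 2: AGC (Ser) → AGA (Arg) — missense.
Codon 3: CCA (Pro) → CAA (Gln) — missense.
Codon 4: GGA (Gly) → GGU (Gly) — synonymous.
Codon 5: UUG (Leu) → UCG (Ser) — missense.
Synonymous: 1 of 5.

1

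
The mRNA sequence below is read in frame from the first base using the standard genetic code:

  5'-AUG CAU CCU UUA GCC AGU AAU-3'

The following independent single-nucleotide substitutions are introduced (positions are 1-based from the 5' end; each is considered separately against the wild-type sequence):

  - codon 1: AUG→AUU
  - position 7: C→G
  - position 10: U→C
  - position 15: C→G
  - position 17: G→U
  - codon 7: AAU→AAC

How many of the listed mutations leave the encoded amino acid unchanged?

Codon 1: AUG (Met) → AUU (Ile) — missense.
Codon 3: CCU (Pro) → GCU (Ala) — missense.
Codon 4: UUA (Leu) → CUA (Leu) — synonymous.
Codon 5: GCC (Ala) → GCG (Ala) — synonymous.
Codon 6: AGU (Ser) → AUU (Ile) — missense.
Codon 7: AAU (Asn) → AAC (Asn) — synonymous.
Synonymous: 3 of 6.

3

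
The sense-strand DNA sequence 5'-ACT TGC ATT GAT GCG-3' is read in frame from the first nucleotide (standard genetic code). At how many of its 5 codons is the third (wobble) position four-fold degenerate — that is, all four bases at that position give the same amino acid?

2

Codon 1 ACT (Thr): third position 4-fold.
Codon 2 TGC (Cys): third position 2-fold.
Codon 3 ATT (Ile): third position 3-fold.
Codon 4 GAT (Asp): third position 2-fold.
Codon 5 GCG (Ala): third position 4-fold.
Four-fold degenerate third positions: 2.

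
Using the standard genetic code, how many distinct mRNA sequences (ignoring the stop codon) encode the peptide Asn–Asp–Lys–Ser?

48

Asn: 2 codons.
Asp: 2 codons.
Lys: 2 codons.
Ser: 6 codons.
2 × 2 × 2 × 6 = 48.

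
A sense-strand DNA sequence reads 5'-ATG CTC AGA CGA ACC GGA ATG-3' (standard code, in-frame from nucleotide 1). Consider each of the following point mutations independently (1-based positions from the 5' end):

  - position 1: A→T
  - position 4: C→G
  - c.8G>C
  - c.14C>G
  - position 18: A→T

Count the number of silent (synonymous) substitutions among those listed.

1

Codon 1: ATG (Met) → TTG (Leu) — missense.
Codon 2: CTC (Leu) → GTC (Val) — missense.
Codon 3: AGA (Arg) → ACA (Thr) — missense.
Codon 5: ACC (Thr) → AGC (Ser) — missense.
Codon 6: GGA (Gly) → GGT (Gly) — synonymous.
Synonymous: 1 of 5.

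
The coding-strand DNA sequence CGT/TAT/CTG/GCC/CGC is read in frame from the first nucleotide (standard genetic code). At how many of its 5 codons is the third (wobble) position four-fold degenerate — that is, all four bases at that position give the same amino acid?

4

Codon 1 CGT (Arg): third position 4-fold.
Codon 2 TAT (Tyr): third position 2-fold.
Codon 3 CTG (Leu): third position 4-fold.
Codon 4 GCC (Ala): third position 4-fold.
Codon 5 CGC (Arg): third position 4-fold.
Four-fold degenerate third positions: 4.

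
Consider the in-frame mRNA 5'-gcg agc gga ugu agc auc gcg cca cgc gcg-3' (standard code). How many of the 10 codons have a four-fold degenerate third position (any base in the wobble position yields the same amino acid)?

6

Codon 1 GCG (Ala): third position 4-fold.
Codon 2 AGC (Ser): third position 2-fold.
Codon 3 GGA (Gly): third position 4-fold.
Codon 4 UGU (Cys): third position 2-fold.
Codon 5 AGC (Ser): third position 2-fold.
Codon 6 AUC (Ile): third position 3-fold.
Codon 7 GCG (Ala): third position 4-fold.
Codon 8 CCA (Pro): third position 4-fold.
Codon 9 CGC (Arg): third position 4-fold.
Codon 10 GCG (Ala): third position 4-fold.
Four-fold degenerate third positions: 6.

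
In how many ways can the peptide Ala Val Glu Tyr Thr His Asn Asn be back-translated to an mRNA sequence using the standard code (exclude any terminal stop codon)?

Ala: 4 codons.
Val: 4 codons.
Glu: 2 codons.
Tyr: 2 codons.
Thr: 4 codons.
His: 2 codons.
Asn: 2 codons.
Asn: 2 codons.
4 × 4 × 2 × 2 × 4 × 2 × 2 × 2 = 2048.

2048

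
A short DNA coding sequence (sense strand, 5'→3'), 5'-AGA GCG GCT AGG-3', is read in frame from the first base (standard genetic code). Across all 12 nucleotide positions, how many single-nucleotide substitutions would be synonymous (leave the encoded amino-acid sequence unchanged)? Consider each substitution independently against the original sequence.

Codon 1 (AGA, Arg): 2 synonymous substitutions.
Codon 2 (GCG, Ala): 3 synonymous substitutions.
Codon 3 (GCT, Ala): 3 synonymous substitutions.
Codon 4 (AGG, Arg): 2 synonymous substitutions.
Total: 2 + 3 + 3 + 2 = 10.

10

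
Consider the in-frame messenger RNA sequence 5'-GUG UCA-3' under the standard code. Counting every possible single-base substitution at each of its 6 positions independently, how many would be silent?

Codon 1 (GUG, Val): 3 synonymous substitutions.
Codon 2 (UCA, Ser): 3 synonymous substitutions.
Total: 3 + 3 = 6.

6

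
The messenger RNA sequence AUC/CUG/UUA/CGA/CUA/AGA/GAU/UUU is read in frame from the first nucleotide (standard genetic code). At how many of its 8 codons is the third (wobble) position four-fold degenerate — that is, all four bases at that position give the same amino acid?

Codon 1 AUC (Ile): third position 3-fold.
Codon 2 CUG (Leu): third position 4-fold.
Codon 3 UUA (Leu): third position 2-fold.
Codon 4 CGA (Arg): third position 4-fold.
Codon 5 CUA (Leu): third position 4-fold.
Codon 6 AGA (Arg): third position 2-fold.
Codon 7 GAU (Asp): third position 2-fold.
Codon 8 UUU (Phe): third position 2-fold.
Four-fold degenerate third positions: 3.

3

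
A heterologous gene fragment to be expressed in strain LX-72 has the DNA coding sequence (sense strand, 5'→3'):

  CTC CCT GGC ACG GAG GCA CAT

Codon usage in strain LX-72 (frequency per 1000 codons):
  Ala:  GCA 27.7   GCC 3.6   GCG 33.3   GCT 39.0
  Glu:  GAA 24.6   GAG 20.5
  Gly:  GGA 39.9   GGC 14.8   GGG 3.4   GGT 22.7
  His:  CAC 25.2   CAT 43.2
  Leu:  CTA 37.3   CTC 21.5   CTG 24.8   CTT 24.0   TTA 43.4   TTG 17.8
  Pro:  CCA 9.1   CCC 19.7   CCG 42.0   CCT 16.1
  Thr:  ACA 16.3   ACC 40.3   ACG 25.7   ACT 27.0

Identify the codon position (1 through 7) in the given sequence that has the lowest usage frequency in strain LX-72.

Codon 1 CTC (Leu): 21.5 per 1000.
Codon 2 CCT (Pro): 16.1 per 1000.
Codon 3 GGC (Gly): 14.8 per 1000.
Codon 4 ACG (Thr): 25.7 per 1000.
Codon 5 GAG (Glu): 20.5 per 1000.
Codon 6 GCA (Ala): 27.7 per 1000.
Codon 7 CAT (His): 43.2 per 1000.
Lowest frequency is 14.8 at codon 3.

3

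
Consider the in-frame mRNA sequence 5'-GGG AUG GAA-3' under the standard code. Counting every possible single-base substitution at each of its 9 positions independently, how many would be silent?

Codon 1 (GGG, Gly): 3 synonymous substitutions.
Codon 2 (AUG, Met): 0 synonymous substitutions.
Codon 3 (GAA, Glu): 1 synonymous substitution.
Total: 3 + 0 + 1 = 4.

4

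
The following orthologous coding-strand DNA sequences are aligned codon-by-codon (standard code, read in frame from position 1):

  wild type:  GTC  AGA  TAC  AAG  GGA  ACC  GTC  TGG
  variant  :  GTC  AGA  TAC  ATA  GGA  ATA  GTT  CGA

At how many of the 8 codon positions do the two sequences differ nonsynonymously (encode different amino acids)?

Codon 1: GTC Val / GTC Val — identical.
Codon 2: AGA Arg / AGA Arg — identical.
Codon 3: TAC Tyr / TAC Tyr — identical.
Codon 4: AAG Lys / ATA Ile — nonsynonymous.
Codon 5: GGA Gly / GGA Gly — identical.
Codon 6: ACC Thr / ATA Ile — nonsynonymous.
Codon 7: GTC Val / GTT Val — synonymous.
Codon 8: TGG Trp / CGA Arg — nonsynonymous.
Nonsynonymous differences: 3.

3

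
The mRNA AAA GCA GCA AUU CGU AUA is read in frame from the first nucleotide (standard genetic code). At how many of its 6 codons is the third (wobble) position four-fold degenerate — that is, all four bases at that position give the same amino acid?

Codon 1 AAA (Lys): third position 2-fold.
Codon 2 GCA (Ala): third position 4-fold.
Codon 3 GCA (Ala): third position 4-fold.
Codon 4 AUU (Ile): third position 3-fold.
Codon 5 CGU (Arg): third position 4-fold.
Codon 6 AUA (Ile): third position 3-fold.
Four-fold degenerate third positions: 3.

3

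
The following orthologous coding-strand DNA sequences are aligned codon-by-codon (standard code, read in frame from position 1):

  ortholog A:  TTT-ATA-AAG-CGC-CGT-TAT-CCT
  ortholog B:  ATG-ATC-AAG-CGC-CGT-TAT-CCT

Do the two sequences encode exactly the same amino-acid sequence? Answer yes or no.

Codon 1: TTT Phe / ATG Met — nonsynonymous.
Codon 2: ATA Ile / ATC Ile — synonymous.
Codon 3: AAG Lys / AAG Lys — identical.
Codon 4: CGC Arg / CGC Arg — identical.
Codon 5: CGT Arg / CGT Arg — identical.
Codon 6: TAT Tyr / TAT Tyr — identical.
Codon 7: CCT Pro / CCT Pro — identical.
Nonsynonymous differences: 1 → different protein.

no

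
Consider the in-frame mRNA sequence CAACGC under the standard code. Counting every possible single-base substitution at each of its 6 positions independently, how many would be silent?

Codon 1 (CAA, Gln): 1 synonymous substitution.
Codon 2 (CGC, Arg): 3 synonymous substitutions.
Total: 1 + 3 = 4.

4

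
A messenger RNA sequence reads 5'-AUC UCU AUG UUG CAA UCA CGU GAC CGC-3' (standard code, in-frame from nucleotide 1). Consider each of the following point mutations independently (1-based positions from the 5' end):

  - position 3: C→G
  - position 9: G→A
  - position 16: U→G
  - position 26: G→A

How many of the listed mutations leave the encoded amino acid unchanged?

Codon 1: AUC (Ile) → AUG (Met) — missense.
Codon 3: AUG (Met) → AUA (Ile) — missense.
Codon 6: UCA (Ser) → GCA (Ala) — missense.
Codon 9: CGC (Arg) → CAC (His) — missense.
Synonymous: 0 of 4.

0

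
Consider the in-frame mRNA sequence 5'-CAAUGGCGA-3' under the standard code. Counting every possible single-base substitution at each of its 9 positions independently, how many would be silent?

5

Codon 1 (CAA, Gln): 1 synonymous substitution.
Codon 2 (UGG, Trp): 0 synonymous substitutions.
Codon 3 (CGA, Arg): 4 synonymous substitutions.
Total: 1 + 0 + 4 = 5.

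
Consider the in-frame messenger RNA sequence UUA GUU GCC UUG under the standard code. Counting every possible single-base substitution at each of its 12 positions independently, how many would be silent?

Codon 1 (UUA, Leu): 2 synonymous substitutions.
Codon 2 (GUU, Val): 3 synonymous substitutions.
Codon 3 (GCC, Ala): 3 synonymous substitutions.
Codon 4 (UUG, Leu): 2 synonymous substitutions.
Total: 2 + 3 + 3 + 2 = 10.

10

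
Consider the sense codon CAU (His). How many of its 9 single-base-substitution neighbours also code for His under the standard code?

1

Position 1: none → 0 synonymous.
Position 2: none → 0 synonymous.
Position 3: CAC → 1 synonymous.
Total: 0 + 0 + 1 = 1.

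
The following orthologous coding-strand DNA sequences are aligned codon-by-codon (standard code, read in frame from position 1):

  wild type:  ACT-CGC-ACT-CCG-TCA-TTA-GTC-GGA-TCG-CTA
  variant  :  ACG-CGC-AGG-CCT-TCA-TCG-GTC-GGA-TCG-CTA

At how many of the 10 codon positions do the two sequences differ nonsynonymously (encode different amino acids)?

2

Codon 1: ACT Thr / ACG Thr — synonymous.
Codon 2: CGC Arg / CGC Arg — identical.
Codon 3: ACT Thr / AGG Arg — nonsynonymous.
Codon 4: CCG Pro / CCT Pro — synonymous.
Codon 5: TCA Ser / TCA Ser — identical.
Codon 6: TTA Leu / TCG Ser — nonsynonymous.
Codon 7: GTC Val / GTC Val — identical.
Codon 8: GGA Gly / GGA Gly — identical.
Codon 9: TCG Ser / TCG Ser — identical.
Codon 10: CTA Leu / CTA Leu — identical.
Nonsynonymous differences: 2.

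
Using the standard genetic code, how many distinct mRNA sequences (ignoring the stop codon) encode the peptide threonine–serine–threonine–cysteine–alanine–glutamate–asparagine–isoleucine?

9216

Thr: 4 codons.
Ser: 6 codons.
Thr: 4 codons.
Cys: 2 codons.
Ala: 4 codons.
Glu: 2 codons.
Asn: 2 codons.
Ile: 3 codons.
4 × 6 × 4 × 2 × 4 × 2 × 2 × 3 = 9216.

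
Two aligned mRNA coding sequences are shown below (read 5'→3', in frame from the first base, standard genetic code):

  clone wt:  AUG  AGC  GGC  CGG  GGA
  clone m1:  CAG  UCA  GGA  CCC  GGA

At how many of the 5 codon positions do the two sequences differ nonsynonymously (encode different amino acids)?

2

Codon 1: AUG Met / CAG Gln — nonsynonymous.
Codon 2: AGC Ser / UCA Ser — synonymous.
Codon 3: GGC Gly / GGA Gly — synonymous.
Codon 4: CGG Arg / CCC Pro — nonsynonymous.
Codon 5: GGA Gly / GGA Gly — identical.
Nonsynonymous differences: 2.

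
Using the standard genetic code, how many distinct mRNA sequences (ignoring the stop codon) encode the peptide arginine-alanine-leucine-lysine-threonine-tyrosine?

Arg: 6 codons.
Ala: 4 codons.
Leu: 6 codons.
Lys: 2 codons.
Thr: 4 codons.
Tyr: 2 codons.
6 × 4 × 6 × 2 × 4 × 2 = 2304.

2304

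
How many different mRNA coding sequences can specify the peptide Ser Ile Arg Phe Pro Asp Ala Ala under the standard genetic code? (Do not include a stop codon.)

27648

Ser: 6 codons.
Ile: 3 codons.
Arg: 6 codons.
Phe: 2 codons.
Pro: 4 codons.
Asp: 2 codons.
Ala: 4 codons.
Ala: 4 codons.
6 × 3 × 6 × 2 × 4 × 2 × 4 × 4 = 27648.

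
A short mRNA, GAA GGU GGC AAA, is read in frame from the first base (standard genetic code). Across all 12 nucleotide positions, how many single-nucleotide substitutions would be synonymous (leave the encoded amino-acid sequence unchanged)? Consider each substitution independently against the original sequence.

Codon 1 (GAA, Glu): 1 synonymous substitution.
Codon 2 (GGU, Gly): 3 synonymous substitutions.
Codon 3 (GGC, Gly): 3 synonymous substitutions.
Codon 4 (AAA, Lys): 1 synonymous substitution.
Total: 1 + 3 + 3 + 1 = 8.

8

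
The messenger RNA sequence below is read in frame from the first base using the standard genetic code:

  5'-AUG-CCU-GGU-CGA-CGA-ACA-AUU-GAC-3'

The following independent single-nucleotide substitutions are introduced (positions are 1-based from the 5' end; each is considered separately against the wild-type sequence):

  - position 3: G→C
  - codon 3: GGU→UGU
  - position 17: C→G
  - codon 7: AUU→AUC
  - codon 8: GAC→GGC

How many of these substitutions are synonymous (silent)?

1

Codon 1: AUG (Met) → AUC (Ile) — missense.
Codon 3: GGU (Gly) → UGU (Cys) — missense.
Codon 6: ACA (Thr) → AGA (Arg) — missense.
Codon 7: AUU (Ile) → AUC (Ile) — synonymous.
Codon 8: GAC (Asp) → GGC (Gly) — missense.
Synonymous: 1 of 5.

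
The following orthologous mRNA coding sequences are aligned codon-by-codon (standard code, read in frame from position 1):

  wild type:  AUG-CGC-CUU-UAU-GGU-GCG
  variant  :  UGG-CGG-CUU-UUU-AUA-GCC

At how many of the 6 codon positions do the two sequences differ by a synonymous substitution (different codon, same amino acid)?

2

Codon 1: AUG Met / UGG Trp — nonsynonymous.
Codon 2: CGC Arg / CGG Arg — synonymous.
Codon 3: CUU Leu / CUU Leu — identical.
Codon 4: UAU Tyr / UUU Phe — nonsynonymous.
Codon 5: GGU Gly / AUA Ile — nonsynonymous.
Codon 6: GCG Ala / GCC Ala — synonymous.
Synonymous differences: 2.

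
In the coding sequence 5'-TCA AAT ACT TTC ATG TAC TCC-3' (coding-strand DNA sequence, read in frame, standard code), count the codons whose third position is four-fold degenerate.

3

Codon 1 TCA (Ser): third position 4-fold.
Codon 2 AAT (Asn): third position 2-fold.
Codon 3 ACT (Thr): third position 4-fold.
Codon 4 TTC (Phe): third position 2-fold.
Codon 5 ATG (Met): third position 1-fold.
Codon 6 TAC (Tyr): third position 2-fold.
Codon 7 TCC (Ser): third position 4-fold.
Four-fold degenerate third positions: 3.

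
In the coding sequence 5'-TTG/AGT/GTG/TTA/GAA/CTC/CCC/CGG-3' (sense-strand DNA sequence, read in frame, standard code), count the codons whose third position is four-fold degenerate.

Codon 1 TTG (Leu): third position 2-fold.
Codon 2 AGT (Ser): third position 2-fold.
Codon 3 GTG (Val): third position 4-fold.
Codon 4 TTA (Leu): third position 2-fold.
Codon 5 GAA (Glu): third position 2-fold.
Codon 6 CTC (Leu): third position 4-fold.
Codon 7 CCC (Pro): third position 4-fold.
Codon 8 CGG (Arg): third position 4-fold.
Four-fold degenerate third positions: 4.

4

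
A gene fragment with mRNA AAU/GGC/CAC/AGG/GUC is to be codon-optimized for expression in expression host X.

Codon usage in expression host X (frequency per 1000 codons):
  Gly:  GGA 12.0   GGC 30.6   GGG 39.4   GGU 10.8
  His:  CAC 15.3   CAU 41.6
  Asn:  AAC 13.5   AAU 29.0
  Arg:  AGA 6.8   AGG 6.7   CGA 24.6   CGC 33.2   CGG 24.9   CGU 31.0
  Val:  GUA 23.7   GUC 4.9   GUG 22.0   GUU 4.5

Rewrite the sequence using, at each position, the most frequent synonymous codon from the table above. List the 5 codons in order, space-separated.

Codon 1 (Asn): best is AAU at 29.0.
Codon 2 (Gly): best is GGG at 39.4.
Codon 3 (His): best is CAU at 41.6.
Codon 4 (Arg): best is CGC at 33.2.
Codon 5 (Val): best is GUA at 23.7.

AAU GGG CAU CGC GUA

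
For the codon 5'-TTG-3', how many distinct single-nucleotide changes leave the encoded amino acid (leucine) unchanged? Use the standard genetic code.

Position 1: CTG → 1 synonymous.
Position 2: none → 0 synonymous.
Position 3: TTA → 1 synonymous.
Total: 1 + 0 + 1 = 2.

2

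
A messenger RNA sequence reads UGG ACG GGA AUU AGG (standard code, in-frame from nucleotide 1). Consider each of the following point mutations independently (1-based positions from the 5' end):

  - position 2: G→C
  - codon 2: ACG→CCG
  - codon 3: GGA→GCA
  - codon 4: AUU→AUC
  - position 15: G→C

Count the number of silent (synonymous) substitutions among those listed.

1

Codon 1: UGG (Trp) → UCG (Ser) — missense.
Codon 2: ACG (Thr) → CCG (Pro) — missense.
Codon 3: GGA (Gly) → GCA (Ala) — missense.
Codon 4: AUU (Ile) → AUC (Ile) — synonymous.
Codon 5: AGG (Arg) → AGC (Ser) — missense.
Synonymous: 1 of 5.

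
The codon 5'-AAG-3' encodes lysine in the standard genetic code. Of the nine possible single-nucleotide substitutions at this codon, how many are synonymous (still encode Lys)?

Position 1: none → 0 synonymous.
Position 2: none → 0 synonymous.
Position 3: AAA → 1 synonymous.
Total: 0 + 0 + 1 = 1.

1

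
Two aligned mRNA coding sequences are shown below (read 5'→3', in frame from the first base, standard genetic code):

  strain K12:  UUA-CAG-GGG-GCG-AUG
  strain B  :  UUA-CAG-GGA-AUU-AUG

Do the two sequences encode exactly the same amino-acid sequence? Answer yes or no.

no

Codon 1: UUA Leu / UUA Leu — identical.
Codon 2: CAG Gln / CAG Gln — identical.
Codon 3: GGG Gly / GGA Gly — synonymous.
Codon 4: GCG Ala / AUU Ile — nonsynonymous.
Codon 5: AUG Met / AUG Met — identical.
Nonsynonymous differences: 1 → different protein.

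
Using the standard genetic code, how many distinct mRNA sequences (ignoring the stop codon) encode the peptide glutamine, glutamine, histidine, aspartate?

16

Gln: 2 codons.
Gln: 2 codons.
His: 2 codons.
Asp: 2 codons.
2 × 2 × 2 × 2 = 16.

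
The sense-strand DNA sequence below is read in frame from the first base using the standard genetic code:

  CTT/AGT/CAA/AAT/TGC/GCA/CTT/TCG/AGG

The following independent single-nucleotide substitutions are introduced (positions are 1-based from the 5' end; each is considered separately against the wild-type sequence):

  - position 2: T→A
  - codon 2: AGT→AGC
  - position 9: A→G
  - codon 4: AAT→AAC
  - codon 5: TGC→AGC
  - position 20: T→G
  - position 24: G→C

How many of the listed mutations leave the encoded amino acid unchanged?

Codon 1: CTT (Leu) → CAT (His) — missense.
Codon 2: AGT (Ser) → AGC (Ser) — synonymous.
Codon 3: CAA (Gln) → CAG (Gln) — synonymous.
Codon 4: AAT (Asn) → AAC (Asn) — synonymous.
Codon 5: TGC (Cys) → AGC (Ser) — missense.
Codon 7: CTT (Leu) → CGT (Arg) — missense.
Codon 8: TCG (Ser) → TCC (Ser) — synonymous.
Synonymous: 4 of 7.

4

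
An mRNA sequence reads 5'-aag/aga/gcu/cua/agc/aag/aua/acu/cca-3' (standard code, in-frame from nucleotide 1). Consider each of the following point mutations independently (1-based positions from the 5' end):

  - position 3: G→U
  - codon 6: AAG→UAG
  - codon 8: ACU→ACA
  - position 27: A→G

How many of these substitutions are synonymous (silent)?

Codon 1: AAG (Lys) → AAU (Asn) — missense.
Codon 6: AAG (Lys) → UAG (Stop) — nonsense.
Codon 8: ACU (Thr) → ACA (Thr) — synonymous.
Codon 9: CCA (Pro) → CCG (Pro) — synonymous.
Synonymous: 2 of 4.

2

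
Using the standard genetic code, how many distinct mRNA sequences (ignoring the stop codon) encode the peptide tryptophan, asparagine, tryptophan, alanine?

8

Trp: 1 codon.
Asn: 2 codons.
Trp: 1 codon.
Ala: 4 codons.
1 × 2 × 1 × 4 = 8.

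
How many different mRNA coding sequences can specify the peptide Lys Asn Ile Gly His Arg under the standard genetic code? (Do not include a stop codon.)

576

Lys: 2 codons.
Asn: 2 codons.
Ile: 3 codons.
Gly: 4 codons.
His: 2 codons.
Arg: 6 codons.
2 × 2 × 3 × 4 × 2 × 6 = 576.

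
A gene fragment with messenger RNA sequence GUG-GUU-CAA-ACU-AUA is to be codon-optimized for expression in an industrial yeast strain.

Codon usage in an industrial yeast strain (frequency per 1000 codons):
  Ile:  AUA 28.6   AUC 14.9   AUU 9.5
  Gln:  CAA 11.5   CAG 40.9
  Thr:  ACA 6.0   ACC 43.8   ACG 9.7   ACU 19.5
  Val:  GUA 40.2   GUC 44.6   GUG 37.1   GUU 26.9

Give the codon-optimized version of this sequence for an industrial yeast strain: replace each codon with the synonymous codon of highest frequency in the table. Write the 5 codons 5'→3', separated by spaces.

Codon 1 (Val): best is GUC at 44.6.
Codon 2 (Val): best is GUC at 44.6.
Codon 3 (Gln): best is CAG at 40.9.
Codon 4 (Thr): best is ACC at 43.8.
Codon 5 (Ile): best is AUA at 28.6.

GUC GUC CAG ACC AUA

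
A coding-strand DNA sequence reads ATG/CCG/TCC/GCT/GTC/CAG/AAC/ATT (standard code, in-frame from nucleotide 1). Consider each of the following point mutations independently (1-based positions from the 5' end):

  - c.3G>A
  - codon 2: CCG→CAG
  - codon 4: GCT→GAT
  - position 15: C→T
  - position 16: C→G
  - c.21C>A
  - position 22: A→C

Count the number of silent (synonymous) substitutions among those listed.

Codon 1: ATG (Met) → ATA (Ile) — missense.
Codon 2: CCG (Pro) → CAG (Gln) — missense.
Codon 4: GCT (Ala) → GAT (Asp) — missense.
Codon 5: GTC (Val) → GTT (Val) — synonymous.
Codon 6: CAG (Gln) → GAG (Glu) — missense.
Codon 7: AAC (Asn) → AAA (Lys) — missense.
Codon 8: ATT (Ile) → CTT (Leu) — missense.
Synonymous: 1 of 7.

1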